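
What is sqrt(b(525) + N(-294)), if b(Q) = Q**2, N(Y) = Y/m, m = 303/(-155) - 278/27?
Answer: 21*sqrt(1643090196715)/51271 ≈ 525.02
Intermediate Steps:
m = -51271/4185 (m = 303*(-1/155) - 278*1/27 = -303/155 - 278/27 = -51271/4185 ≈ -12.251)
N(Y) = -4185*Y/51271 (N(Y) = Y/(-51271/4185) = Y*(-4185/51271) = -4185*Y/51271)
sqrt(b(525) + N(-294)) = sqrt(525**2 - 4185/51271*(-294)) = sqrt(275625 + 1230390/51271) = sqrt(14132799765/51271) = 21*sqrt(1643090196715)/51271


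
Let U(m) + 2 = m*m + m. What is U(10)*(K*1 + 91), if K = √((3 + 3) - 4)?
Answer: 9828 + 108*√2 ≈ 9980.7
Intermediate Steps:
U(m) = -2 + m + m² (U(m) = -2 + (m*m + m) = -2 + (m² + m) = -2 + (m + m²) = -2 + m + m²)
K = √2 (K = √(6 - 4) = √2 ≈ 1.4142)
U(10)*(K*1 + 91) = (-2 + 10 + 10²)*(√2*1 + 91) = (-2 + 10 + 100)*(√2 + 91) = 108*(91 + √2) = 9828 + 108*√2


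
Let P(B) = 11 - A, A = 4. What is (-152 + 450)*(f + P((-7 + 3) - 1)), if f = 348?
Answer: 105790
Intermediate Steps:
P(B) = 7 (P(B) = 11 - 1*4 = 11 - 4 = 7)
(-152 + 450)*(f + P((-7 + 3) - 1)) = (-152 + 450)*(348 + 7) = 298*355 = 105790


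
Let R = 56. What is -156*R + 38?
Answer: -8698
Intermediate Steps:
-156*R + 38 = -156*56 + 38 = -8736 + 38 = -8698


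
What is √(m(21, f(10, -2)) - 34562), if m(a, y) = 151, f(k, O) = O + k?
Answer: I*√34411 ≈ 185.5*I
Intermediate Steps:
√(m(21, f(10, -2)) - 34562) = √(151 - 34562) = √(-34411) = I*√34411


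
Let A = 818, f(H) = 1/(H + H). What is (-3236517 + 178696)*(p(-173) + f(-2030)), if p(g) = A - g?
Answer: -12303017422839/4060 ≈ -3.0303e+9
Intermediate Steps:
f(H) = 1/(2*H)
p(g) = 818 - g
(-3236517 + 178696)*(p(-173) + f(-2030)) = (-3236517 + 178696)*((818 - 1*(-173)) + (1/2)/(-2030)) = -3057821*((818 + 173) + (1/2)*(-1/2030)) = -3057821*(991 - 1/4060) = -3057821*4023459/4060 = -12303017422839/4060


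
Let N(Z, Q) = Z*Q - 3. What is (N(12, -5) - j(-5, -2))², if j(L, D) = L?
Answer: 3364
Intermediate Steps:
N(Z, Q) = -3 + Q*Z (N(Z, Q) = Q*Z - 3 = -3 + Q*Z)
(N(12, -5) - j(-5, -2))² = ((-3 - 5*12) - 1*(-5))² = ((-3 - 60) + 5)² = (-63 + 5)² = (-58)² = 3364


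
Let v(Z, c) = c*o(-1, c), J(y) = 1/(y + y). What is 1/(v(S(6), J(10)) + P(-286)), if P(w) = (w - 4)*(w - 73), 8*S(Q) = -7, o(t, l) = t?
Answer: 20/2082199 ≈ 9.6052e-6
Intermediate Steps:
J(y) = 1/(2*y)
S(Q) = -7/8 (S(Q) = (⅛)*(-7) = -7/8)
v(Z, c) = -c (v(Z, c) = c*(-1) = -c)
P(w) = (-73 + w)*(-4 + w) (P(w) = (-4 + w)*(-73 + w) = (-73 + w)*(-4 + w))
1/(v(S(6), J(10)) + P(-286)) = 1/(-1/(2*10) + (292 + (-286)² - 77*(-286))) = 1/(-1/(2*10) + (292 + 81796 + 22022)) = 1/(-1*1/20 + 104110) = 1/(-1/20 + 104110) = 1/(2082199/20) = 20/2082199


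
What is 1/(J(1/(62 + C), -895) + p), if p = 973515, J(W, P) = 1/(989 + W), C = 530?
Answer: 585489/569982324427 ≈ 1.0272e-6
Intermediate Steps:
1/(J(1/(62 + C), -895) + p) = 1/(1/(989 + 1/(62 + 530)) + 973515) = 1/(1/(989 + 1/592) + 973515) = 1/(1/(585489/592) + 973515) = 1/(592/585489 + 973515) = 1/(569982324427/585489) = 585489/569982324427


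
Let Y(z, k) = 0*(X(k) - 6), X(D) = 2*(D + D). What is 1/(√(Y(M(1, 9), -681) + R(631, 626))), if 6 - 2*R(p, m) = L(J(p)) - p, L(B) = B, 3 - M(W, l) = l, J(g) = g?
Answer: √3/3 ≈ 0.57735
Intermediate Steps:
X(D) = 4*D (X(D) = 2*(2*D) = 4*D)
M(W, l) = 3 - l
Y(z, k) = 0 (Y(z, k) = 0*(4*k - 6) = 0*(-6 + 4*k) = 0)
R(p, m) = 3 (R(p, m) = 3 - (p - p)/2 = 3 - ½*0 = 3 + 0 = 3)
1/(√(Y(M(1, 9), -681) + R(631, 626))) = 1/(√(0 + 3)) = 1/(√3) = √3/3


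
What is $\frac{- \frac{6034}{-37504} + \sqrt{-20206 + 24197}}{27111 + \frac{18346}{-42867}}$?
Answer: $\frac{129329739}{21792616004032} + \frac{42867 \sqrt{3991}}{1162148891} \approx 0.0023362$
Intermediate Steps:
$\frac{- \frac{6034}{-37504} + \sqrt{-20206 + 24197}}{27111 + \frac{18346}{-42867}} = \frac{\left(-6034\right) \left(- \frac{1}{37504}\right) + \sqrt{3991}}{27111 + 18346 \left(- \frac{1}{42867}\right)} = \frac{\frac{3017}{18752} + \sqrt{3991}}{27111 - \frac{18346}{42867}} = \frac{\frac{3017}{18752} + \sqrt{3991}}{\frac{1162148891}{42867}} = \left(\frac{3017}{18752} + \sqrt{3991}\right) \frac{42867}{1162148891} = \frac{129329739}{21792616004032} + \frac{42867 \sqrt{3991}}{1162148891}$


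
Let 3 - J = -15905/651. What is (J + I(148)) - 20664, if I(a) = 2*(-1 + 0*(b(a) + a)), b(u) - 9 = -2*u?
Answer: -13435708/651 ≈ -20639.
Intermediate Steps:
b(u) = 9 - 2*u
J = 17858/651 (J = 3 - (-15905)/651 = 3 - 1*(-15905/651) = 3 + 15905/651 = 17858/651 ≈ 27.432)
I(a) = -2 (I(a) = 2*(-1 + 0*((9 - 2*a) + a)) = 2*(-1 + 0*(9 - a)) = 2*(-1 + 0) = 2*(-1) = -2)
(J + I(148)) - 20664 = (17858/651 - 2) - 20664 = 16556/651 - 20664 = -13435708/651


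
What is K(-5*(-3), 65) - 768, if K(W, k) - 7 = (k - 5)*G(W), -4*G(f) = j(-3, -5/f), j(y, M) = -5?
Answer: -686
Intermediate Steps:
G(f) = 5/4 (G(f) = -¼*(-5) = 5/4)
K(W, k) = ¾ + 5*k/4 (K(W, k) = 7 + (k - 5)*(5/4) = 7 + (-5 + k)*(5/4) = 7 + (-25/4 + 5*k/4) = ¾ + 5*k/4)
K(-5*(-3), 65) - 768 = (¾ + (5/4)*65) - 768 = (¾ + 325/4) - 768 = 82 - 768 = -686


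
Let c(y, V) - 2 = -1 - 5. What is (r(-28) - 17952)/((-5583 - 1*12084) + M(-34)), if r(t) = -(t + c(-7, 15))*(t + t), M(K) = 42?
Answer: 19744/17625 ≈ 1.1202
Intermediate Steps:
c(y, V) = -4 (c(y, V) = 2 + (-1 - 5) = 2 - 6 = -4)
r(t) = -2*t*(-4 + t) (r(t) = -(t - 4)*(t + t) = -(-4 + t)*2*t = -2*t*(-4 + t))
(r(-28) - 17952)/((-5583 - 1*12084) + M(-34)) = (2*(-28)*(4 - 1*(-28)) - 17952)/((-5583 - 1*12084) + 42) = (2*(-28)*(4 + 28) - 17952)/((-5583 - 12084) + 42) = (2*(-28)*32 - 17952)/(-17667 + 42) = (-1792 - 17952)/(-17625) = -19744*(-1/17625) = 19744/17625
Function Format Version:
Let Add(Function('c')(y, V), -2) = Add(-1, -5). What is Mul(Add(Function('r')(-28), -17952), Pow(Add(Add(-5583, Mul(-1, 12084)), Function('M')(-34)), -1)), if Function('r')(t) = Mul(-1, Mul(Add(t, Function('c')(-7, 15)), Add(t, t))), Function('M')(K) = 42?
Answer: Rational(19744, 17625) ≈ 1.1202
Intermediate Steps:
Function('c')(y, V) = -4 (Function('c')(y, V) = Add(2, Add(-1, -5)) = Add(2, -6) = -4)
Function('r')(t) = Mul(-2, t, Add(-4, t)) (Function('r')(t) = Mul(-1, Mul(Add(t, -4), Add(t, t))) = Mul(-1, Mul(Add(-4, t), Mul(2, t))) = Mul(-1, Mul(2, t, Add(-4, t))) = Mul(-2, t, Add(-4, t)))
Mul(Add(Function('r')(-28), -17952), Pow(Add(Add(-5583, Mul(-1, 12084)), Function('M')(-34)), -1)) = Mul(Add(Mul(2, -28, Add(4, Mul(-1, -28))), -17952), Pow(Add(Add(-5583, Mul(-1, 12084)), 42), -1)) = Mul(Add(Mul(2, -28, Add(4, 28)), -17952), Pow(Add(Add(-5583, -12084), 42), -1)) = Mul(Add(Mul(2, -28, 32), -17952), Pow(Add(-17667, 42), -1)) = Mul(Add(-1792, -17952), Pow(-17625, -1)) = Mul(-19744, Rational(-1, 17625)) = Rational(19744, 17625)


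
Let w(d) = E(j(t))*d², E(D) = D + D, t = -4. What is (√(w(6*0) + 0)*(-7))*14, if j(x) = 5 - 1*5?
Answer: 0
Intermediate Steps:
j(x) = 0 (j(x) = 5 - 5 = 0)
E(D) = 2*D
w(d) = 0 (w(d) = (2*0)*d² = 0*d² = 0)
(√(w(6*0) + 0)*(-7))*14 = (√(0 + 0)*(-7))*14 = (√0*(-7))*14 = (0*(-7))*14 = 0*14 = 0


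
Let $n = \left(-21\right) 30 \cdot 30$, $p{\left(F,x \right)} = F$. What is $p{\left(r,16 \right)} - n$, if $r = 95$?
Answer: $18995$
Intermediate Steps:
$n = -18900$ ($n = \left(-630\right) 30 = -18900$)
$p{\left(r,16 \right)} - n = 95 - -18900 = 95 + 18900 = 18995$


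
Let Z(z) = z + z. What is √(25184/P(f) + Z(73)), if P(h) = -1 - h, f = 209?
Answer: 37*√210/105 ≈ 5.1065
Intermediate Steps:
Z(z) = 2*z
√(25184/P(f) + Z(73)) = √(25184/(-1 - 1*209) + 2*73) = √(25184/(-1 - 209) + 146) = √(25184/(-210) + 146) = √(25184*(-1/210) + 146) = √(-12592/105 + 146) = √(2738/105) = 37*√210/105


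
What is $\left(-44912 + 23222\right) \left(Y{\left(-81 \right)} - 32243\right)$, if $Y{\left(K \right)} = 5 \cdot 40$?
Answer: $695012670$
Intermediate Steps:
$Y{\left(K \right)} = 200$
$\left(-44912 + 23222\right) \left(Y{\left(-81 \right)} - 32243\right) = \left(-44912 + 23222\right) \left(200 - 32243\right) = \left(-21690\right) \left(-32043\right) = 695012670$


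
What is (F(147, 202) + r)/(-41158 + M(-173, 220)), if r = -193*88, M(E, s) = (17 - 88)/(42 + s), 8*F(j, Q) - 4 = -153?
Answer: 17818751/43133868 ≈ 0.41310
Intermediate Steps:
F(j, Q) = -149/8 (F(j, Q) = ½ + (⅛)*(-153) = ½ - 153/8 = -149/8)
M(E, s) = -71/(42 + s)
r = -16984
(F(147, 202) + r)/(-41158 + M(-173, 220)) = (-149/8 - 16984)/(-41158 - 71/(42 + 220)) = -136021/(8*(-41158 - 71/262)) = -136021/(8*(-10783467/262)) = -136021/8*(-262/10783467) = 17818751/43133868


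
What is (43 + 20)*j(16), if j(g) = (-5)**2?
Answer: 1575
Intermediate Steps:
j(g) = 25
(43 + 20)*j(16) = (43 + 20)*25 = 63*25 = 1575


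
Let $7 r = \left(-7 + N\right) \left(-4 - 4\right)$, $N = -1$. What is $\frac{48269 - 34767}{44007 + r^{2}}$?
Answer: $\frac{661598}{2160439} \approx 0.30623$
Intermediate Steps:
$r = \frac{64}{7}$ ($r = \frac{\left(-7 - 1\right) \left(-4 - 4\right)}{7} = \frac{\left(-8\right) \left(-8\right)}{7} = \frac{1}{7} \cdot 64 = \frac{64}{7} \approx 9.1429$)
$\frac{48269 - 34767}{44007 + r^{2}} = \frac{48269 - 34767}{44007 + \left(\frac{64}{7}\right)^{2}} = \frac{13502}{44007 + \frac{4096}{49}} = \frac{13502}{\frac{2160439}{49}} = 13502 \cdot \frac{49}{2160439} = \frac{661598}{2160439}$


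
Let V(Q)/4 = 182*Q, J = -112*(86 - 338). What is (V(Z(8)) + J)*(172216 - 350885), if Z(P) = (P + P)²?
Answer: -38340938048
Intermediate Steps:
Z(P) = 4*P² (Z(P) = (2*P)² = 4*P²)
J = 28224 (J = -112*(-252) = 28224)
V(Q) = 728*Q (V(Q) = 4*(182*Q) = 728*Q)
(V(Z(8)) + J)*(172216 - 350885) = (728*(4*8²) + 28224)*(172216 - 350885) = (728*(4*64) + 28224)*(-178669) = (728*256 + 28224)*(-178669) = (186368 + 28224)*(-178669) = 214592*(-178669) = -38340938048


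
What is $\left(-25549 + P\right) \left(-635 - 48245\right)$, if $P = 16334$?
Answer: $450429200$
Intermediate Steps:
$\left(-25549 + P\right) \left(-635 - 48245\right) = \left(-25549 + 16334\right) \left(-635 - 48245\right) = \left(-9215\right) \left(-48880\right) = 450429200$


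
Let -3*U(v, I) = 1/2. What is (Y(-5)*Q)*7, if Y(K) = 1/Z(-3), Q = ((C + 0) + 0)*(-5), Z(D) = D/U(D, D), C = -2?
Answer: 35/9 ≈ 3.8889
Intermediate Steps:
U(v, I) = -⅙ (U(v, I) = -⅓/2 = -⅓*½ = -⅙)
Z(D) = -6*D (Z(D) = D/(-⅙) = D*(-6) = -6*D)
Q = 10 (Q = ((-2 + 0) + 0)*(-5) = (-2 + 0)*(-5) = -2*(-5) = 10)
Y(K) = 1/18 (Y(K) = 1/(-6*(-3)) = 1/18)
(Y(-5)*Q)*7 = ((1/18)*10)*7 = (5/9)*7 = 35/9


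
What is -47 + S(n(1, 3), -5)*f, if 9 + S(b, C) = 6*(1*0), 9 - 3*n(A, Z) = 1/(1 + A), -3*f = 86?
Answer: 211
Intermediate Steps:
f = -86/3 (f = -⅓*86 = -86/3 ≈ -28.667)
n(A, Z) = 3 - 1/(3*(1 + A))
S(b, C) = -9 (S(b, C) = -9 + 6*(1*0) = -9 + 6*0 = -9 + 0 = -9)
-47 + S(n(1, 3), -5)*f = -47 - 9*(-86/3) = -47 + 258 = 211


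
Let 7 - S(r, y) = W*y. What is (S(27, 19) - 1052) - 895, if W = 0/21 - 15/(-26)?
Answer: -50725/26 ≈ -1951.0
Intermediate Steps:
W = 15/26 (W = 0*(1/21) - 15*(-1/26) = 0 + 15/26 = 15/26 ≈ 0.57692)
S(r, y) = 7 - 15*y/26
(S(27, 19) - 1052) - 895 = ((7 - 15/26*19) - 1052) - 895 = ((7 - 285/26) - 1052) - 895 = (-103/26 - 1052) - 895 = -27455/26 - 895 = -50725/26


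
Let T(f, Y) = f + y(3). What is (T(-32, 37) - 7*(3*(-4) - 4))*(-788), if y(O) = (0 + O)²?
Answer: -70132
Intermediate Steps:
y(O) = O²
T(f, Y) = 9 + f (T(f, Y) = f + 3² = f + 9 = 9 + f)
(T(-32, 37) - 7*(3*(-4) - 4))*(-788) = ((9 - 32) - 7*(3*(-4) - 4))*(-788) = (-23 - 7*(-12 - 4))*(-788) = (-23 - 7*(-16))*(-788) = (-23 + 112)*(-788) = 89*(-788) = -70132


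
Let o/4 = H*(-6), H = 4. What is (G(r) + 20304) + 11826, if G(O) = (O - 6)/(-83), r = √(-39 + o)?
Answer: 2666796/83 - 3*I*√15/83 ≈ 32130.0 - 0.13999*I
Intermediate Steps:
o = -96 (o = 4*(4*(-6)) = 4*(-24) = -96)
r = 3*I*√15 (r = √(-39 - 96) = √(-135) = 3*I*√15 ≈ 11.619*I)
G(O) = 6/83 - O/83 (G(O) = (-6 + O)*(-1/83) = 6/83 - O/83)
(G(r) + 20304) + 11826 = ((6/83 - 3*I*√15/83) + 20304) + 11826 = (1685238/83 - 3*I*√15/83) + 11826 = 2666796/83 - 3*I*√15/83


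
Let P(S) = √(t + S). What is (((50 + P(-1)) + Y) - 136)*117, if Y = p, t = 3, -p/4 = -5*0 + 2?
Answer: -10998 + 117*√2 ≈ -10833.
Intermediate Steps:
p = -8 (p = -4*(-5*0 + 2) = -4*(0 + 2) = -4*2 = -8)
P(S) = √(3 + S)
Y = -8
(((50 + P(-1)) + Y) - 136)*117 = (((50 + √(3 - 1)) - 8) - 136)*117 = (((50 + √2) - 8) - 136)*117 = ((42 + √2) - 136)*117 = (-94 + √2)*117 = -10998 + 117*√2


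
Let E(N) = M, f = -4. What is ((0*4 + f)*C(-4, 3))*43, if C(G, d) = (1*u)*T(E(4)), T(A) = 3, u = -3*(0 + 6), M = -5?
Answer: 9288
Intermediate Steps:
E(N) = -5
u = -18 (u = -3*6 = -18)
C(G, d) = -54 (C(G, d) = (1*(-18))*3 = -18*3 = -54)
((0*4 + f)*C(-4, 3))*43 = ((0*4 - 4)*(-54))*43 = ((0 - 4)*(-54))*43 = -4*(-54)*43 = 216*43 = 9288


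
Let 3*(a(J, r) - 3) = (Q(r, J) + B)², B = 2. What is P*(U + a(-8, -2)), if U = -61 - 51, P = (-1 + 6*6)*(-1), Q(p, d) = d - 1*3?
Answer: 2870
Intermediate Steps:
Q(p, d) = -3 + d (Q(p, d) = d - 3 = -3 + d)
a(J, r) = 3 + (-1 + J)²/3 (a(J, r) = 3 + ((-3 + J) + 2)²/3 = 3 + (-1 + J)²/3)
P = -35 (P = (-1 + 36)*(-1) = 35*(-1) = -35)
U = -112
P*(U + a(-8, -2)) = -35*(-112 + (3 + (-1 - 8)²/3)) = -35*(-112 + (3 + (⅓)*(-9)²)) = -35*(-112 + (3 + (⅓)*81)) = -35*(-112 + (3 + 27)) = -35*(-112 + 30) = -35*(-82) = 2870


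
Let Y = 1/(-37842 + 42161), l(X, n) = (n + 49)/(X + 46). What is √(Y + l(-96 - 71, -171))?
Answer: √2276281441/47509 ≈ 1.0042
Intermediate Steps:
l(X, n) = (49 + n)/(46 + X)
Y = 1/4319 ≈ 0.00023154
√(Y + l(-96 - 71, -171)) = √(1/4319 + (49 - 171)/(46 + (-96 - 71))) = √(1/4319 - 122/(46 - 167)) = √(1/4319 - 122/(-121)) = √(1/4319 - 1/121*(-122)) = √(1/4319 + 122/121) = √(527039/522599) = √2276281441/47509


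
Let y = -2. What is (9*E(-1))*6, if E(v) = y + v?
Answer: -162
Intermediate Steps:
E(v) = -2 + v
(9*E(-1))*6 = (9*(-2 - 1))*6 = (9*(-3))*6 = -27*6 = -162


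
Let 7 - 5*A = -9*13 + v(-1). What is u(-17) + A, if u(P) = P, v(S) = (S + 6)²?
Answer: 14/5 ≈ 2.8000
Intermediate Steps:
v(S) = (6 + S)²
A = 99/5 (A = 7/5 - (-9*13 + (6 - 1)²)/5 = 7/5 - (-117 + 5²)/5 = 7/5 - (-117 + 25)/5 = 7/5 - ⅕*(-92) = 7/5 + 92/5 = 99/5 ≈ 19.800)
u(-17) + A = -17 + 99/5 = 14/5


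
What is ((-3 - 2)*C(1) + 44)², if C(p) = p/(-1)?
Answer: 2401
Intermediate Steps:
C(p) = -p (C(p) = p*(-1) = -p)
((-3 - 2)*C(1) + 44)² = ((-3 - 2)*(-1*1) + 44)² = (-5*(-1) + 44)² = (5 + 44)² = 49² = 2401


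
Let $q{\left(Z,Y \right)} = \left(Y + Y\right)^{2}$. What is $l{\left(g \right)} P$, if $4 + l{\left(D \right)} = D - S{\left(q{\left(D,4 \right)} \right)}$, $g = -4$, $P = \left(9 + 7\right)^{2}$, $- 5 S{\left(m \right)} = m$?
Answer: $\frac{6144}{5} \approx 1228.8$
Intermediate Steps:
$q{\left(Z,Y \right)} = 4 Y^{2}$ ($q{\left(Z,Y \right)} = \left(2 Y\right)^{2} = 4 Y^{2}$)
$S{\left(m \right)} = - \frac{m}{5}$
$P = 256$ ($P = 16^{2} = 256$)
$l{\left(D \right)} = \frac{44}{5} + D$ ($l{\left(D \right)} = -4 + \left(D - - \frac{4 \cdot 4^{2}}{5}\right) = -4 + \left(D - - \frac{4 \cdot 16}{5}\right) = -4 + \left(D - \left(- \frac{1}{5}\right) 64\right) = -4 + \left(D - - \frac{64}{5}\right) = -4 + \left(D + \frac{64}{5}\right) = -4 + \left(\frac{64}{5} + D\right) = \frac{44}{5} + D$)
$l{\left(g \right)} P = \left(\frac{44}{5} - 4\right) 256 = \frac{24}{5} \cdot 256 = \frac{6144}{5}$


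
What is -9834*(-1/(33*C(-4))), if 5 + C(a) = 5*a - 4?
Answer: -298/29 ≈ -10.276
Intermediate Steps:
C(a) = -9 + 5*a (C(a) = -5 + (5*a - 4) = -5 + (-4 + 5*a) = -9 + 5*a)
-9834*(-1/(33*C(-4))) = -9834*(-1/(33*(-9 + 5*(-4)))) = -9834*(-1/(33*(-9 - 20))) = -9834/(-29*(-3/2)*22) = -9834/((87/2)*22) = -9834/957 = -9834*1/957 = -298/29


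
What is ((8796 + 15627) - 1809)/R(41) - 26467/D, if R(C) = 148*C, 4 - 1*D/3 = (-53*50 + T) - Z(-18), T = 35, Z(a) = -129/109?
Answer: 12188030/34173459 ≈ 0.35665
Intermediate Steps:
Z(a) = -129/109 (Z(a) = -129*1/109 = -129/109)
D = 856026/109 (D = 12 - 3*((-53*50 + 35) - 1*(-129/109)) = 12 - 3*((-2650 + 35) + 129/109) = 12 - 3*(-2615 + 129/109) = 12 - 3*(-284906/109) = 12 + 854718/109 = 856026/109 ≈ 7853.5)
((8796 + 15627) - 1809)/R(41) - 26467/D = ((8796 + 15627) - 1809)/((148*41)) - 26467/856026/109 = (24423 - 1809)/6068 - 26467*109/856026 = 22614*(1/6068) - 151837/45054 = 11307/3034 - 151837/45054 = 12188030/34173459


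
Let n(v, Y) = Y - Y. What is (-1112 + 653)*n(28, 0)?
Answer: 0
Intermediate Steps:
n(v, Y) = 0
(-1112 + 653)*n(28, 0) = (-1112 + 653)*0 = -459*0 = 0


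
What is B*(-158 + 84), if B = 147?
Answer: -10878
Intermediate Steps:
B*(-158 + 84) = 147*(-158 + 84) = 147*(-74) = -10878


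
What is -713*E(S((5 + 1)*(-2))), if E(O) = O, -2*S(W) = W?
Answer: -4278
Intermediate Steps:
S(W) = -W/2
-713*E(S((5 + 1)*(-2))) = -(-713)*(5 + 1)*(-2)/2 = -(-713)*6*(-2)/2 = -(-713)*(-12)/2 = -713*6 = -4278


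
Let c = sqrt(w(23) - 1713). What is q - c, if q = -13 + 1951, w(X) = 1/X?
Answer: 1938 - I*sqrt(906154)/23 ≈ 1938.0 - 41.388*I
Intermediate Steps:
q = 1938
c = I*sqrt(906154)/23 (c = sqrt(1/23 - 1713) = sqrt(-39398/23) = I*sqrt(906154)/23 ≈ 41.388*I)
q - c = 1938 - I*sqrt(906154)/23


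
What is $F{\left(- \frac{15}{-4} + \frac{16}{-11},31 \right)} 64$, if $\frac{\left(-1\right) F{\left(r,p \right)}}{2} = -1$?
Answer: $128$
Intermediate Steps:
$F{\left(r,p \right)} = 2$ ($F{\left(r,p \right)} = \left(-2\right) \left(-1\right) = 2$)
$F{\left(- \frac{15}{-4} + \frac{16}{-11},31 \right)} 64 = 2 \cdot 64 = 128$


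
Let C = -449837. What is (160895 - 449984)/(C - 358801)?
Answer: 96363/269546 ≈ 0.35750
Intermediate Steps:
(160895 - 449984)/(C - 358801) = (160895 - 449984)/(-449837 - 358801) = -289089/(-808638) = -289089*(-1/808638) = 96363/269546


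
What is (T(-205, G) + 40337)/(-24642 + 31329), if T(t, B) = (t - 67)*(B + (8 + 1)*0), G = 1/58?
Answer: 389879/64641 ≈ 6.0314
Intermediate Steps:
G = 1/58 ≈ 0.017241
T(t, B) = B*(-67 + t) (T(t, B) = (-67 + t)*(B + 9*0) = (-67 + t)*(B + 0) = (-67 + t)*B = B*(-67 + t))
(T(-205, G) + 40337)/(-24642 + 31329) = ((-67 - 205)/58 + 40337)/(-24642 + 31329) = ((1/58)*(-272) + 40337)/6687 = (-136/29 + 40337)*(1/6687) = (1169637/29)*(1/6687) = 389879/64641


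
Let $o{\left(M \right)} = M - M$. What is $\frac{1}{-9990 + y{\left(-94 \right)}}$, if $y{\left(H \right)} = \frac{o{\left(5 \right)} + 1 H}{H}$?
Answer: $- \frac{1}{9989} \approx -0.00010011$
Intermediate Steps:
$o{\left(M \right)} = 0$
$y{\left(H \right)} = 1$ ($y{\left(H \right)} = \frac{0 + 1 H}{H} = \frac{0 + H}{H} = \frac{H}{H} = 1$)
$\frac{1}{-9990 + y{\left(-94 \right)}} = \frac{1}{-9990 + 1} = \frac{1}{-9989} = - \frac{1}{9989}$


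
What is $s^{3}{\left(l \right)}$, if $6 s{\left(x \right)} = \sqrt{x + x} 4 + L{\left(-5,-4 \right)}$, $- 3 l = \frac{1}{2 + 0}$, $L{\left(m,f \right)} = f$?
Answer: $\frac{64 i \sqrt{3}}{243} \approx 0.45618 i$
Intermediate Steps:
$l = - \frac{1}{6}$ ($l = - \frac{1}{3 \left(2 + 0\right)} = - \frac{1}{3 \cdot 2} = \left(- \frac{1}{3}\right) \frac{1}{2} = - \frac{1}{6} \approx -0.16667$)
$s{\left(x \right)} = - \frac{2}{3} + \frac{2 \sqrt{2} \sqrt{x}}{3}$ ($s{\left(x \right)} = \frac{\sqrt{x + x} 4 - 4}{6} = \frac{\sqrt{2 x} 4 - 4}{6} = \frac{\sqrt{2} \sqrt{x} 4 - 4}{6} = \frac{4 \sqrt{2} \sqrt{x} - 4}{6} = \frac{-4 + 4 \sqrt{2} \sqrt{x}}{6} = - \frac{2}{3} + \frac{2 \sqrt{2} \sqrt{x}}{3}$)
$s^{3}{\left(l \right)} = \left(- \frac{2}{3} + \frac{2 \sqrt{2} \sqrt{- \frac{1}{6}}}{3}\right)^{3} = \left(- \frac{2}{3} + \frac{2 \sqrt{2} \frac{i \sqrt{6}}{6}}{3}\right)^{3} = \left(- \frac{2}{3} + \frac{2 i \sqrt{3}}{9}\right)^{3}$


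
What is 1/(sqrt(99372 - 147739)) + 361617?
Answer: 361617 - I*sqrt(48367)/48367 ≈ 3.6162e+5 - 0.004547*I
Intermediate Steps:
1/(sqrt(99372 - 147739)) + 361617 = 1/(sqrt(-48367)) + 361617 = 1/(I*sqrt(48367)) + 361617 = -I*sqrt(48367)/48367 + 361617 = 361617 - I*sqrt(48367)/48367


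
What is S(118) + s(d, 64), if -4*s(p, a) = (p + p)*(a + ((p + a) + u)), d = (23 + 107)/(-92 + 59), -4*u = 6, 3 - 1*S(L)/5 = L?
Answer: -726565/2178 ≈ -333.59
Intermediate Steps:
S(L) = 15 - 5*L
u = -3/2 (u = -¼*6 = -3/2 ≈ -1.5000)
d = -130/33 (d = 130/(-33) = 130*(-1/33) = -130/33 ≈ -3.9394)
s(p, a) = -p*(-3/2 + p + 2*a)/2 (s(p, a) = -(p + p)*(a + ((p + a) - 3/2))/4 = -2*p*(a + ((a + p) - 3/2))/4 = -2*p*(a + (-3/2 + a + p))/4 = -2*p*(-3/2 + p + 2*a)/4 = -p*(-3/2 + p + 2*a)/2)
S(118) + s(d, 64) = (15 - 5*118) + (¼)*(-130/33)*(3 - 4*64 - 2*(-130/33)) = (15 - 590) + (¼)*(-130/33)*(3 - 256 + 260/33) = -575 + (¼)*(-130/33)*(-8089/33) = -575 + 525785/2178 = -726565/2178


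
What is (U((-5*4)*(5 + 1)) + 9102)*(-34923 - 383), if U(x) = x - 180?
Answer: -310763412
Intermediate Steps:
U(x) = -180 + x
(U((-5*4)*(5 + 1)) + 9102)*(-34923 - 383) = ((-180 + (-5*4)*(5 + 1)) + 9102)*(-34923 - 383) = ((-180 - 20*6) + 9102)*(-35306) = ((-180 - 120) + 9102)*(-35306) = (-300 + 9102)*(-35306) = 8802*(-35306) = -310763412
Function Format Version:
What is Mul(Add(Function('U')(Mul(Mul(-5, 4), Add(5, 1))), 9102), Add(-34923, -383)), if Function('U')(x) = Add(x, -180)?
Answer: -310763412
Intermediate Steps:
Function('U')(x) = Add(-180, x)
Mul(Add(Function('U')(Mul(Mul(-5, 4), Add(5, 1))), 9102), Add(-34923, -383)) = Mul(Add(Add(-180, Mul(Mul(-5, 4), Add(5, 1))), 9102), Add(-34923, -383)) = Mul(Add(Add(-180, Mul(-20, 6)), 9102), -35306) = Mul(Add(Add(-180, -120), 9102), -35306) = Mul(Add(-300, 9102), -35306) = Mul(8802, -35306) = -310763412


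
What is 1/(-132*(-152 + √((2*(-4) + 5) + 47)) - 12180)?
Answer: 219/1705300 + 11*√11/2557950 ≈ 0.00014269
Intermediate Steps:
1/(-132*(-152 + √((2*(-4) + 5) + 47)) - 12180) = 1/(-132*(-152 + √((-8 + 5) + 47)) - 12180) = 1/(-132*(-152 + √(-3 + 47)) - 12180) = 1/(-132*(-152 + √44) - 12180) = 1/(-132*(-152 + 2*√11) - 12180) = 1/((20064 - 264*√11) - 12180) = 1/(7884 - 264*√11)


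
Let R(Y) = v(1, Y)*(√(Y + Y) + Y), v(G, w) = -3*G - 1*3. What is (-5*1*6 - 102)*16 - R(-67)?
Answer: -2514 + 6*I*√134 ≈ -2514.0 + 69.455*I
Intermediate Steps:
v(G, w) = -3 - 3*G (v(G, w) = -3*G - 3 = -3 - 3*G)
R(Y) = -6*Y - 6*√2*√Y (R(Y) = (-3 - 3*1)*(√(Y + Y) + Y) = (-3 - 3)*(√(2*Y) + Y) = -6*(√2*√Y + Y) = -6*(Y + √2*√Y) = -6*Y - 6*√2*√Y)
(-5*1*6 - 102)*16 - R(-67) = (-5*1*6 - 102)*16 - (-6*(-67) - 6*√2*√(-67)) = (-5*6 - 102)*16 - (402 - 6*√2*I*√67) = (-30 - 102)*16 - (402 - 6*I*√134) = -132*16 + (-402 + 6*I*√134) = -2112 + (-402 + 6*I*√134) = -2514 + 6*I*√134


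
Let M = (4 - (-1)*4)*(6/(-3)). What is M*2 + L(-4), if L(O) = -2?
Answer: -34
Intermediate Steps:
M = -16 (M = (4 - 1*(-4))*(6*(-⅓)) = (4 + 4)*(-2) = 8*(-2) = -16)
M*2 + L(-4) = -16*2 - 2 = -32 - 2 = -34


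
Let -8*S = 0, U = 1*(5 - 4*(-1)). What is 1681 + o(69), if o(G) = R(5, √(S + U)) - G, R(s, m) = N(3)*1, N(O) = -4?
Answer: 1608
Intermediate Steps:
U = 9 (U = 1*(5 + 4) = 1*9 = 9)
S = 0 (S = -⅛*0 = 0)
R(s, m) = -4 (R(s, m) = -4*1 = -4)
o(G) = -4 - G
1681 + o(69) = 1681 + (-4 - 1*69) = 1681 + (-4 - 69) = 1681 - 73 = 1608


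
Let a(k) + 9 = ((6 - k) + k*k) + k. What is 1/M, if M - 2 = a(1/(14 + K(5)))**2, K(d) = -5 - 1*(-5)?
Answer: 38416/421401 ≈ 0.091163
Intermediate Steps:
K(d) = 0 (K(d) = -5 + 5 = 0)
a(k) = -3 + k**2 (a(k) = -9 + (((6 - k) + k*k) + k) = -9 + (((6 - k) + k**2) + k) = -9 + ((6 + k**2 - k) + k) = -9 + (6 + k**2) = -3 + k**2)
M = 421401/38416 (M = 2 + (-3 + (1/(14 + 0))**2)**2 = 2 + (-3 + (1/14)**2)**2 = 2 + (-3 + 1/196)**2 = 2 + (-587/196)**2 = 2 + 344569/38416 = 421401/38416 ≈ 10.969)
1/M = 1/(421401/38416) = 38416/421401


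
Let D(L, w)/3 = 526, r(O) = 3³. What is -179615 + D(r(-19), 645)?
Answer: -178037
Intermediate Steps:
r(O) = 27
D(L, w) = 1578 (D(L, w) = 3*526 = 1578)
-179615 + D(r(-19), 645) = -179615 + 1578 = -178037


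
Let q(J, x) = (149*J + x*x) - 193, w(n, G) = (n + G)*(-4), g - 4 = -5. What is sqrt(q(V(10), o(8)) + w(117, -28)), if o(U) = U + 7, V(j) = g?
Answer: I*sqrt(473) ≈ 21.749*I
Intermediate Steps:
g = -1 (g = 4 - 5 = -1)
w(n, G) = -4*G - 4*n (w(n, G) = (G + n)*(-4) = -4*G - 4*n)
V(j) = -1
o(U) = 7 + U
q(J, x) = -193 + x**2 + 149*J (q(J, x) = (149*J + x**2) - 193 = (x**2 + 149*J) - 193 = -193 + x**2 + 149*J)
sqrt(q(V(10), o(8)) + w(117, -28)) = sqrt((-193 + (7 + 8)**2 + 149*(-1)) + (-4*(-28) - 4*117)) = sqrt((-193 + 15**2 - 149) + (112 - 468)) = sqrt((-193 + 225 - 149) - 356) = sqrt(-117 - 356) = sqrt(-473) = I*sqrt(473)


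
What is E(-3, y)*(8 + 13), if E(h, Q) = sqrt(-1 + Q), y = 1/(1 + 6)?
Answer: 3*I*sqrt(42) ≈ 19.442*I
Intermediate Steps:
y = 1/7 ≈ 0.14286
E(-3, y)*(8 + 13) = sqrt(-1 + 1/7)*(8 + 13) = sqrt(-6/7)*21 = (I*sqrt(42)/7)*21 = 3*I*sqrt(42)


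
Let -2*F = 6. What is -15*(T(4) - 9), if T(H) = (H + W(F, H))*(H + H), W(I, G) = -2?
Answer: -105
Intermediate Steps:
F = -3 (F = -½*6 = -3)
T(H) = 2*H*(-2 + H) (T(H) = (H - 2)*(H + H) = (-2 + H)*(2*H) = 2*H*(-2 + H))
-15*(T(4) - 9) = -15*(2*4*(-2 + 4) - 9) = -15*(2*4*2 - 9) = -15*(16 - 9) = -15*7 = -105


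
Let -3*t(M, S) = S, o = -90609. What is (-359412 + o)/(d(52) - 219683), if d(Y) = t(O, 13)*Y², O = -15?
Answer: 1350063/694201 ≈ 1.9448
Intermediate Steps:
t(M, S) = -S/3
d(Y) = -13*Y²/3 (d(Y) = (-⅓*13)*Y² = -13*Y²/3)
(-359412 + o)/(d(52) - 219683) = (-359412 - 90609)/(-13/3*52² - 219683) = -450021/(-13/3*2704 - 219683) = -450021/(-35152/3 - 219683) = -450021/(-694201/3) = -450021*(-3/694201) = 1350063/694201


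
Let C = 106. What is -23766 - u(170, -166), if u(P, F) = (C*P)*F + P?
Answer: 2967384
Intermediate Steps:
u(P, F) = P + 106*F*P (u(P, F) = (106*P)*F + P = 106*F*P + P = P + 106*F*P)
-23766 - u(170, -166) = -23766 - 170*(1 + 106*(-166)) = -23766 - 170*(1 - 17596) = -23766 - 170*(-17595) = -23766 - 1*(-2991150) = -23766 + 2991150 = 2967384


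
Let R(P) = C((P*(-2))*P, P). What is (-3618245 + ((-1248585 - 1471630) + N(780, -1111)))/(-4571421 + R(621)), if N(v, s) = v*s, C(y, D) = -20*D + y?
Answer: 2401680/1785041 ≈ 1.3454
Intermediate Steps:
C(y, D) = y - 20*D
R(P) = -20*P - 2*P**2 (R(P) = (P*(-2))*P - 20*P = (-2*P)*P - 20*P = -2*P**2 - 20*P = -20*P - 2*P**2)
N(v, s) = s*v
(-3618245 + ((-1248585 - 1471630) + N(780, -1111)))/(-4571421 + R(621)) = (-3618245 + ((-1248585 - 1471630) - 1111*780))/(-4571421 + 2*621*(-10 - 1*621)) = (-3618245 + (-2720215 - 866580))/(-4571421 + 2*621*(-10 - 621)) = (-3618245 - 3586795)/(-4571421 + 2*621*(-631)) = -7205040/(-4571421 - 783702) = -7205040/(-5355123) = -7205040*(-1/5355123) = 2401680/1785041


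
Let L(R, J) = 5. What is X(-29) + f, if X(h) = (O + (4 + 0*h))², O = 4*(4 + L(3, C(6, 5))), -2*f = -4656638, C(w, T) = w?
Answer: 2329919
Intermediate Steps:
f = 2328319 (f = -½*(-4656638) = 2328319)
O = 36 (O = 4*(4 + 5) = 4*9 = 36)
X(h) = 1600 (X(h) = (36 + (4 + 0*h))² = (36 + (4 + 0))² = (36 + 4)² = 40² = 1600)
X(-29) + f = 1600 + 2328319 = 2329919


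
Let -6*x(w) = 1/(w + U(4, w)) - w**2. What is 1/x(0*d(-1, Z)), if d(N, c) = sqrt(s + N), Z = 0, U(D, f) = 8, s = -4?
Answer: -48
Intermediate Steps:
d(N, c) = sqrt(-4 + N)
x(w) = -1/(6*(8 + w)) + w**2/6 (x(w) = -(1/(w + 8) - w**2)/6 = -(1/(8 + w) - w**2)/6 = -1/(6*(8 + w)) + w**2/6)
1/x(0*d(-1, Z)) = 1/((-1 + (0*sqrt(-4 - 1))**3 + 8*(0*sqrt(-4 - 1))**2)/(6*(8 + 0*sqrt(-4 - 1)))) = 1/((-1 + (0*sqrt(-5))**3 + 8*(0*sqrt(-5))**2)/(6*(8 + 0*sqrt(-5)))) = 1/((-1 + (0*(I*sqrt(5)))**3 + 8*(0*(I*sqrt(5)))**2)/(6*(8 + 0*(I*sqrt(5))))) = 1/((-1 + 0**3 + 8*0**2)/(6*(8 + 0))) = 1/((1/6)*(-1 + 0 + 8*0)/8) = 1/((1/6)*(1/8)*(-1 + 0 + 0)) = 1/((1/6)*(1/8)*(-1)) = 1/(-1/48) = -48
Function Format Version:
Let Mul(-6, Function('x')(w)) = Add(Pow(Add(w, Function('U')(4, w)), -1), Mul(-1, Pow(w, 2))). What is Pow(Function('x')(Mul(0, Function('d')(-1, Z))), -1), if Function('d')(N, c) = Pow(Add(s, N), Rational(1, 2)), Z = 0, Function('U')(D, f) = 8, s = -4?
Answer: -48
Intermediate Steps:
Function('d')(N, c) = Pow(Add(-4, N), Rational(1, 2))
Function('x')(w) = Add(Mul(Rational(-1, 6), Pow(Add(8, w), -1)), Mul(Rational(1, 6), Pow(w, 2))) (Function('x')(w) = Mul(Rational(-1, 6), Add(Pow(Add(w, 8), -1), Mul(-1, Pow(w, 2)))) = Mul(Rational(-1, 6), Add(Pow(Add(8, w), -1), Mul(-1, Pow(w, 2)))) = Add(Mul(Rational(-1, 6), Pow(Add(8, w), -1)), Mul(Rational(1, 6), Pow(w, 2))))
Pow(Function('x')(Mul(0, Function('d')(-1, Z))), -1) = Pow(Mul(Rational(1, 6), Pow(Add(8, Mul(0, Pow(Add(-4, -1), Rational(1, 2)))), -1), Add(-1, Pow(Mul(0, Pow(Add(-4, -1), Rational(1, 2))), 3), Mul(8, Pow(Mul(0, Pow(Add(-4, -1), Rational(1, 2))), 2)))), -1) = Pow(Mul(Rational(1, 6), Pow(Add(8, Mul(0, Pow(-5, Rational(1, 2)))), -1), Add(-1, Pow(Mul(0, Pow(-5, Rational(1, 2))), 3), Mul(8, Pow(Mul(0, Pow(-5, Rational(1, 2))), 2)))), -1) = Pow(Mul(Rational(1, 6), Pow(Add(8, Mul(0, Mul(I, Pow(5, Rational(1, 2))))), -1), Add(-1, Pow(Mul(0, Mul(I, Pow(5, Rational(1, 2)))), 3), Mul(8, Pow(Mul(0, Mul(I, Pow(5, Rational(1, 2)))), 2)))), -1) = Pow(Mul(Rational(1, 6), Pow(Add(8, 0), -1), Add(-1, Pow(0, 3), Mul(8, Pow(0, 2)))), -1) = Pow(Mul(Rational(1, 6), Pow(8, -1), Add(-1, 0, Mul(8, 0))), -1) = Pow(Mul(Rational(1, 6), Rational(1, 8), Add(-1, 0, 0)), -1) = Pow(Mul(Rational(1, 6), Rational(1, 8), -1), -1) = Pow(Rational(-1, 48), -1) = -48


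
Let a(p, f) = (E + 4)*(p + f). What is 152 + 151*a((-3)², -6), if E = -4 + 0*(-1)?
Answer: 152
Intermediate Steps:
E = -4 (E = -4 + 0 = -4)
a(p, f) = 0 (a(p, f) = (-4 + 4)*(p + f) = 0*(f + p) = 0)
152 + 151*a((-3)², -6) = 152 + 151*0 = 152 + 0 = 152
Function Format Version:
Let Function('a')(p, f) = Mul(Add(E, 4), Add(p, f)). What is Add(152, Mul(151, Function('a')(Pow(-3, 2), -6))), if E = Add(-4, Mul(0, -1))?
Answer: 152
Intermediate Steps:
E = -4 (E = Add(-4, 0) = -4)
Function('a')(p, f) = 0 (Function('a')(p, f) = Mul(Add(-4, 4), Add(p, f)) = Mul(0, Add(f, p)) = 0)
Add(152, Mul(151, Function('a')(Pow(-3, 2), -6))) = Add(152, Mul(151, 0)) = Add(152, 0) = 152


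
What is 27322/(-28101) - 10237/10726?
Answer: -30564511/15863754 ≈ -1.9267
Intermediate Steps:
27322/(-28101) - 10237/10726 = 27322*(-1/28101) - 10237*1/10726 = -1438/1479 - 10237/10726 = -30564511/15863754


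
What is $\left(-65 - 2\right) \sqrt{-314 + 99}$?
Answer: $- 67 i \sqrt{215} \approx - 982.41 i$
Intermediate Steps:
$\left(-65 - 2\right) \sqrt{-314 + 99} = \left(-65 - 2\right) \sqrt{-215} = - 67 i \sqrt{215}$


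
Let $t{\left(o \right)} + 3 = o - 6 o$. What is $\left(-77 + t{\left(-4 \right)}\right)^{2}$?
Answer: $3600$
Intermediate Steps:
$t{\left(o \right)} = -3 - 5 o$ ($t{\left(o \right)} = -3 + \left(o - 6 o\right) = -3 - 5 o$)
$\left(-77 + t{\left(-4 \right)}\right)^{2} = \left(-77 - -17\right)^{2} = \left(-77 + \left(-3 + 20\right)\right)^{2} = \left(-77 + 17\right)^{2} = \left(-60\right)^{2} = 3600$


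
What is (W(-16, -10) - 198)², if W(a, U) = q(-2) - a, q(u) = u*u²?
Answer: 36100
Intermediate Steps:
q(u) = u³
W(a, U) = -8 - a (W(a, U) = (-2)³ - a = -8 - a)
(W(-16, -10) - 198)² = ((-8 - 1*(-16)) - 198)² = ((-8 + 16) - 198)² = (8 - 198)² = (-190)² = 36100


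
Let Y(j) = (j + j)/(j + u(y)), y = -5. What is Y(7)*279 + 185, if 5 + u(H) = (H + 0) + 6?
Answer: 1487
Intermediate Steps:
u(H) = 1 + H (u(H) = -5 + ((H + 0) + 6) = -5 + (H + 6) = -5 + (6 + H) = 1 + H)
Y(j) = 2*j/(-4 + j) (Y(j) = (j + j)/(j + (1 - 5)) = (2*j)/(j - 4) = (2*j)/(-4 + j) = 2*j/(-4 + j))
Y(7)*279 + 185 = (2*7/(-4 + 7))*279 + 185 = (2*7/3)*279 + 185 = (2*7*(⅓))*279 + 185 = (14/3)*279 + 185 = 1302 + 185 = 1487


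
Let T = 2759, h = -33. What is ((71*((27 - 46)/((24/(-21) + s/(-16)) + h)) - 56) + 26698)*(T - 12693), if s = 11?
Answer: -1033945919020/3901 ≈ -2.6505e+8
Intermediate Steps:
((71*((27 - 46)/((24/(-21) + s/(-16)) + h)) - 56) + 26698)*(T - 12693) = ((71*((27 - 46)/((24/(-21) + 11/(-16)) - 33)) - 56) + 26698)*(2759 - 12693) = ((71*(-19/((24*(-1/21) + 11*(-1/16)) - 33)) - 56) + 26698)*(-9934) = ((71*(-19/((-8/7 - 11/16) - 33)) - 56) + 26698)*(-9934) = ((71*(-19/(-205/112 - 33)) - 56) + 26698)*(-9934) = ((71*(-19/(-3901/112)) - 56) + 26698)*(-9934) = ((71*(-19*(-112/3901)) - 56) + 26698)*(-9934) = ((71*(2128/3901) - 56) + 26698)*(-9934) = ((151088/3901 - 56) + 26698)*(-9934) = (-67368/3901 + 26698)*(-9934) = (104081530/3901)*(-9934) = -1033945919020/3901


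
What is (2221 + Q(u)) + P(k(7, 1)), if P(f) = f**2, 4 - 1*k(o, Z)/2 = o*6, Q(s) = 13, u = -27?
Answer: 8010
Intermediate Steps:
k(o, Z) = 8 - 12*o (k(o, Z) = 8 - 2*o*6 = 8 - 12*o)
(2221 + Q(u)) + P(k(7, 1)) = (2221 + 13) + (8 - 12*7)**2 = 2234 + (8 - 84)**2 = 2234 + (-76)**2 = 2234 + 5776 = 8010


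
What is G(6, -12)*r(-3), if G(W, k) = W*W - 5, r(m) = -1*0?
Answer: 0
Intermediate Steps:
r(m) = 0
G(W, k) = -5 + W² (G(W, k) = W² - 5 = -5 + W²)
G(6, -12)*r(-3) = (-5 + 6²)*0 = (-5 + 36)*0 = 31*0 = 0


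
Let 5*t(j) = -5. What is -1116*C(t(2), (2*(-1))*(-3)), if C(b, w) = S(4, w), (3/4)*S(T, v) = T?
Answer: -5952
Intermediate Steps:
t(j) = -1 (t(j) = (⅕)*(-5) = -1)
S(T, v) = 4*T/3
C(b, w) = 16/3 (C(b, w) = (4/3)*4 = 16/3)
-1116*C(t(2), (2*(-1))*(-3)) = -1116*16/3 = -5952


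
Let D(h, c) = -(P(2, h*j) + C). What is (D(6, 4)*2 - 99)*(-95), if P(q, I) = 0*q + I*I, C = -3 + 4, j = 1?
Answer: 16435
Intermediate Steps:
C = 1
P(q, I) = I**2 (P(q, I) = 0 + I**2 = I**2)
D(h, c) = -1 - h**2 (D(h, c) = -((h*1)**2 + 1) = -(h**2 + 1) = -(1 + h**2) = -1 - h**2)
(D(6, 4)*2 - 99)*(-95) = ((-1 - 1*6**2)*2 - 99)*(-95) = ((-1 - 1*36)*2 - 99)*(-95) = ((-1 - 36)*2 - 99)*(-95) = (-37*2 - 99)*(-95) = (-74 - 99)*(-95) = -173*(-95) = 16435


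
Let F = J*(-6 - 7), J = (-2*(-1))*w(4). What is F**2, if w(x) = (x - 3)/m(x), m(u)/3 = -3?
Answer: 676/81 ≈ 8.3457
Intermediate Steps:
m(u) = -9 (m(u) = 3*(-3) = -9)
w(x) = 1/3 - x/9 (w(x) = (x - 3)/(-9) = (-3 + x)*(-1/9) = 1/3 - x/9)
J = -2/9 (J = (-2*(-1))*(1/3 - 1/9*4) = 2*(1/3 - 4/9) = 2*(-1/9) = -2/9 ≈ -0.22222)
F = 26/9 (F = -2*(-6 - 7)/9 = -2/9*(-13) = 26/9 ≈ 2.8889)
F**2 = (26/9)**2 = 676/81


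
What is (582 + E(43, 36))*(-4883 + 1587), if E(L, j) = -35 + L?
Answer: -1944640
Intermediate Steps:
(582 + E(43, 36))*(-4883 + 1587) = (582 + (-35 + 43))*(-4883 + 1587) = (582 + 8)*(-3296) = 590*(-3296) = -1944640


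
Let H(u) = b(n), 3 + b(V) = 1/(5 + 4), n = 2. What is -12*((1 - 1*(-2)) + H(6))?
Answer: -4/3 ≈ -1.3333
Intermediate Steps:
b(V) = -26/9 (b(V) = -3 + 1/(5 + 4) = -3 + 1/9 = -26/9)
H(u) = -26/9
-12*((1 - 1*(-2)) + H(6)) = -12*((1 - 1*(-2)) - 26/9) = -12*((1 + 2) - 26/9) = -12*(3 - 26/9) = -12*1/9 = -4/3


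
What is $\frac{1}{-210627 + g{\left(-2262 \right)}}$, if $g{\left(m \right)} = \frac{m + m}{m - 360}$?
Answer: $- \frac{437}{92043245} \approx -4.7478 \cdot 10^{-6}$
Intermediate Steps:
$g{\left(m \right)} = \frac{2 m}{-360 + m}$
$\frac{1}{-210627 + g{\left(-2262 \right)}} = \frac{1}{-210627 + 2 \left(-2262\right) \frac{1}{-360 - 2262}} = \frac{1}{-210627 + 2 \left(-2262\right) \frac{1}{-2622}} = \frac{1}{-210627 + 2 \left(-2262\right) \left(- \frac{1}{2622}\right)} = \frac{1}{-210627 + \frac{754}{437}} = \frac{1}{- \frac{92043245}{437}} = - \frac{437}{92043245}$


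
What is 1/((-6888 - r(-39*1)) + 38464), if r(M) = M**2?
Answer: 1/30055 ≈ 3.3272e-5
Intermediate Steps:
1/((-6888 - r(-39*1)) + 38464) = 1/((-6888 - (-39*1)**2) + 38464) = 1/((-6888 - 1*(-39)**2) + 38464) = 1/((-6888 - 1*1521) + 38464) = 1/((-6888 - 1521) + 38464) = 1/(-8409 + 38464) = 1/30055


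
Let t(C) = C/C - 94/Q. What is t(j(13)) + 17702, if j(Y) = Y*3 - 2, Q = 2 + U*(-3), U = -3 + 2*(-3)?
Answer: 513293/29 ≈ 17700.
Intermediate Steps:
U = -9 (U = -3 - 6 = -9)
Q = 29 (Q = 2 - 9*(-3) = 2 + 27 = 29)
j(Y) = -2 + 3*Y (j(Y) = 3*Y - 2 = -2 + 3*Y)
t(C) = -65/29 (t(C) = C/C - 94/29 = 1 - 94*1/29 = 1 - 94/29 = -65/29)
t(j(13)) + 17702 = -65/29 + 17702 = 513293/29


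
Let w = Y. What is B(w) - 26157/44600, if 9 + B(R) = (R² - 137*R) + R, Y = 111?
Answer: -124192557/44600 ≈ -2784.6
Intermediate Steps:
w = 111
B(R) = -9 + R² - 136*R (B(R) = -9 + ((R² - 137*R) + R) = -9 + (R² - 136*R) = -9 + R² - 136*R)
B(w) - 26157/44600 = (-9 + 111² - 136*111) - 26157/44600 = (-9 + 12321 - 15096) - 26157*1/44600 = -2784 - 26157/44600 = -124192557/44600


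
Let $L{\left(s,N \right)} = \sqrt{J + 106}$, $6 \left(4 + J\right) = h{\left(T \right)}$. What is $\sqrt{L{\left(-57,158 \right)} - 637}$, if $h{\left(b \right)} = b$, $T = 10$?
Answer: $\frac{\sqrt{-5733 + 3 \sqrt{933}}}{3} \approx 25.036 i$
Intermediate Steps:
$J = - \frac{7}{3}$ ($J = -4 + \frac{1}{6} \cdot 10 = -4 + \frac{5}{3} = - \frac{7}{3} \approx -2.3333$)
$L{\left(s,N \right)} = \frac{\sqrt{933}}{3}$ ($L{\left(s,N \right)} = \sqrt{- \frac{7}{3} + 106} = \sqrt{\frac{311}{3}} = \frac{\sqrt{933}}{3}$)
$\sqrt{L{\left(-57,158 \right)} - 637} = \sqrt{\frac{\sqrt{933}}{3} - 637} = \sqrt{-637 + \frac{\sqrt{933}}{3}}$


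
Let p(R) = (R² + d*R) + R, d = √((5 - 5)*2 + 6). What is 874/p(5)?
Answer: 874/25 - 437*√6/75 ≈ 20.688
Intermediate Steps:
d = √6 (d = √(0*2 + 6) = √(0 + 6) = √6 ≈ 2.4495)
p(R) = R + R² + R*√6 (p(R) = (R² + √6*R) + R = (R² + R*√6) + R = R + R² + R*√6)
874/p(5) = 874/((5*(1 + 5 + √6))) = 874/((5*(6 + √6))) = 874/(30 + 5*√6)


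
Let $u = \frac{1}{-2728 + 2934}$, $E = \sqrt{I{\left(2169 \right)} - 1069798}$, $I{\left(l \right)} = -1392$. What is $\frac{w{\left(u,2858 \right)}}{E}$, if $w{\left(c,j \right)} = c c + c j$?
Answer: $- \frac{588749 i \sqrt{1071190}}{45457018840} \approx - 0.013405 i$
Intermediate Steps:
$E = i \sqrt{1071190}$ ($E = \sqrt{-1392 - 1069798} = \sqrt{-1071190} = i \sqrt{1071190} \approx 1035.0 i$)
$u = \frac{1}{206} \approx 0.0048544$
$w{\left(c,j \right)} = c^{2} + c j$
$\frac{w{\left(u,2858 \right)}}{E} = \frac{\frac{1}{206} \left(\frac{1}{206} + 2858\right)}{i \sqrt{1071190}} = \frac{1}{206} \cdot \frac{588749}{206} \left(- \frac{i \sqrt{1071190}}{1071190}\right) = \frac{588749 \left(- \frac{i \sqrt{1071190}}{1071190}\right)}{42436} = - \frac{588749 i \sqrt{1071190}}{45457018840}$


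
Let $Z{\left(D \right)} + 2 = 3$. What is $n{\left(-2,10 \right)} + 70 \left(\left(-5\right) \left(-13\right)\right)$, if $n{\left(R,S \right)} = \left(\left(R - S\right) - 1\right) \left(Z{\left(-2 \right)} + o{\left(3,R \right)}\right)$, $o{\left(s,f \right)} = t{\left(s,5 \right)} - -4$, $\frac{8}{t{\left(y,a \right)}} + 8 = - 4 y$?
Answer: $\frac{22451}{5} \approx 4490.2$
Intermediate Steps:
$t{\left(y,a \right)} = \frac{8}{-8 - 4 y}$
$Z{\left(D \right)} = 1$ ($Z{\left(D \right)} = -2 + 3 = 1$)
$o{\left(s,f \right)} = 4 - \frac{2}{2 + s}$ ($o{\left(s,f \right)} = - \frac{2}{2 + s} - -4 = - \frac{2}{2 + s} + 4 = 4 - \frac{2}{2 + s}$)
$n{\left(R,S \right)} = - \frac{23}{5} - \frac{23 S}{5} + \frac{23 R}{5}$ ($n{\left(R,S \right)} = \left(\left(R - S\right) - 1\right) \left(1 + \frac{2 \left(3 + 2 \cdot 3\right)}{2 + 3}\right) = \left(-1 + R - S\right) \left(1 + \frac{2 \left(3 + 6\right)}{5}\right) = \left(-1 + R - S\right) \left(1 + 2 \cdot \frac{1}{5} \cdot 9\right) = \left(-1 + R - S\right) \left(1 + \frac{18}{5}\right) = \left(-1 + R - S\right) \frac{23}{5} = - \frac{23}{5} - \frac{23 S}{5} + \frac{23 R}{5}$)
$n{\left(-2,10 \right)} + 70 \left(\left(-5\right) \left(-13\right)\right) = \left(- \frac{23}{5} - 46 + \frac{23}{5} \left(-2\right)\right) + 70 \left(\left(-5\right) \left(-13\right)\right) = \left(- \frac{23}{5} - 46 - \frac{46}{5}\right) + 70 \cdot 65 = - \frac{299}{5} + 4550 = \frac{22451}{5}$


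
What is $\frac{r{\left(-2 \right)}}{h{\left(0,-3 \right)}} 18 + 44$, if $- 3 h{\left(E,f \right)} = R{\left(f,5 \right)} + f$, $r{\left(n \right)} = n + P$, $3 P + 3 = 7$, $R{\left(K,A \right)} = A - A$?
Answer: $32$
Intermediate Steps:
$R{\left(K,A \right)} = 0$
$P = \frac{4}{3}$ ($P = -1 + \frac{1}{3} \cdot 7 = -1 + \frac{7}{3} = \frac{4}{3} \approx 1.3333$)
$r{\left(n \right)} = \frac{4}{3} + n$ ($r{\left(n \right)} = n + \frac{4}{3} = \frac{4}{3} + n$)
$h{\left(E,f \right)} = - \frac{f}{3}$ ($h{\left(E,f \right)} = - \frac{0 + f}{3} = - \frac{f}{3}$)
$\frac{r{\left(-2 \right)}}{h{\left(0,-3 \right)}} 18 + 44 = \frac{\frac{4}{3} - 2}{\left(- \frac{1}{3}\right) \left(-3\right)} 18 + 44 = - \frac{2}{3 \cdot 1} \cdot 18 + 44 = \left(- \frac{2}{3}\right) 1 \cdot 18 + 44 = \left(- \frac{2}{3}\right) 18 + 44 = -12 + 44 = 32$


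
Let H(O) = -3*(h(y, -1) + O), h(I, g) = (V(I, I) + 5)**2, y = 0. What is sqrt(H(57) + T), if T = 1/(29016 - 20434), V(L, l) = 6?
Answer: I*sqrt(39329478034)/8582 ≈ 23.108*I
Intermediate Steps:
T = 1/8582 ≈ 0.00011652
h(I, g) = 121 (h(I, g) = (6 + 5)**2 = 11**2 = 121)
H(O) = -363 - 3*O (H(O) = -3*(121 + O) = -363 - 3*O)
sqrt(H(57) + T) = sqrt((-363 - 3*57) + 1/8582) = sqrt((-363 - 171) + 1/8582) = sqrt(-534 + 1/8582) = sqrt(-4582787/8582) = I*sqrt(39329478034)/8582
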